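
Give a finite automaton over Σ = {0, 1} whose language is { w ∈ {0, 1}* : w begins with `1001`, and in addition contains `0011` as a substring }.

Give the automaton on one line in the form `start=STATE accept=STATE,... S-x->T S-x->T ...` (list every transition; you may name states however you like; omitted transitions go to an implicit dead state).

start=s0 accept=s11 s0-0->s1 s0-1->s2 s1-0->s3 s1-1->s4 s2-0->s5 s2-1->s4 s3-0->s3 s3-1->s6 s4-0->s1 s4-1->s4 s5-0->s7 s5-1->s4 s6-0->s1 s6-1->s8 s7-0->s3 s7-1->s9 s8-0->s8 s8-1->s8 s9-0->s10 s9-1->s11 s10-0->s12 s10-1->s13 s11-0->s11 s11-1->s11 s12-0->s12 s12-1->s9 s13-0->s10 s13-1->s13

Build one automaton per condition and run them in lockstep. The first has 6 states tracking whether the input so far still matches the prefix `1001`; the second has 5 states tracking whether and how much of `0011` has been seen. A product state is a pair (one from each), accepting exactly when both do.
With 14 states:
          0    1  
>  s0     s1   s2 
   s1     s3   s4 
   s2     s5   s4 
   s3     s3   s6 
   s4     s1   s4 
   s5     s7   s4 
   s6     s1   s8 
   s7     s3   s9 
   s8     s8   s8 
   s9    s10  s11 
   s10   s12  s13 
 * s11   s11  s11 
   s12   s12   s9 
   s13   s10  s13 
(> = start, * = accepting)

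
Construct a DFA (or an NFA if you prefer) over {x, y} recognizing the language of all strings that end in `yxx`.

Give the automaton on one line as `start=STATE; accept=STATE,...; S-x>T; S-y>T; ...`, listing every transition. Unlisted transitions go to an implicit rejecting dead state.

Let each state record the length of the longest suffix of the input read so far that is also a prefix of `yxx`. s1 means the last symbol is `y`; s2 means the last 2 symbols are `yx`; s3 means the last 3 symbols are `yxx`. Accept only at s3, where the string currently ends in `yxx`.
4 states suffice.
        x   y  
>  s0   s0  s1 
   s1   s2  s1 
   s2   s3  s1 
 * s3   s0  s1 
(> = start, * = accepting)

start=s0; accept=s3; s0-x>s0; s0-y>s1; s1-x>s2; s1-y>s1; s2-x>s3; s2-y>s1; s3-x>s0; s3-y>s1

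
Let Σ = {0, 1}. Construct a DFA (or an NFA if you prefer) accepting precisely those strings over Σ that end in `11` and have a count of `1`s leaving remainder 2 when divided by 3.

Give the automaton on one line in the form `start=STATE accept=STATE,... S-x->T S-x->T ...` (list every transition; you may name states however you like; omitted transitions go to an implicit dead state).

start=A accept=D A-0->A A-1->B B-0->C B-1->D C-0->C C-1->E D-0->E D-1->A E-0->E E-1->A

Build one automaton per condition and run them in lockstep. The first has 3 states tracking how much of the suffix `11` has currently been matched; the second has 3 states tracking the count of `1`s modulo 3. A product state is a pair (one from each), accepting exactly when both do. After merging equivalent states the machine shrinks.
5 states suffice.
       0  1 
>  A   A  B 
   B   C  D 
   C   C  E 
 * D   E  A 
   E   E  A 
(> = start, * = accepting)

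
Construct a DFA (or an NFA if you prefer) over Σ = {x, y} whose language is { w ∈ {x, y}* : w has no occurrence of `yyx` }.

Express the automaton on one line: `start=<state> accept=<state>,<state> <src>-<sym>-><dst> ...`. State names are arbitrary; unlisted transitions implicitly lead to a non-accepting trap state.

Track partial matches of the forbidden pattern `yyx`. State s3 is a dead state reached once `yyx` has occurred; every other state accepts. s0 means no part of `yyx` is currently matched.
4 states suffice.
        x   y  
>* s0   s0  s1 
 * s1   s0  s2 
 * s2   s3  s2 
   s3   s3  s3 
(> = start, * = accepting)

start=s0 accept=s0,s1,s2 s0-x->s0 s0-y->s1 s1-x->s0 s1-y->s2 s2-x->s3 s2-y->s2 s3-x->s3 s3-y->s3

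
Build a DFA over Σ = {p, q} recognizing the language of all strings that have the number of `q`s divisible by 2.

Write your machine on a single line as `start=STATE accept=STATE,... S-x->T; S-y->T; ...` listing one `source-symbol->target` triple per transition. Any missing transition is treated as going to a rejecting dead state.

start=A; accept=A; A-p->A; A-q->B; B-p->B; B-q->A

Keep the running count of `q`s modulo 2: each `q` advances along the cycle A → B → A while other symbols loop. Accept at A.
A 2-state machine:
       p  q 
>* A   A  B 
   B   B  A 
(> = start, * = accepting)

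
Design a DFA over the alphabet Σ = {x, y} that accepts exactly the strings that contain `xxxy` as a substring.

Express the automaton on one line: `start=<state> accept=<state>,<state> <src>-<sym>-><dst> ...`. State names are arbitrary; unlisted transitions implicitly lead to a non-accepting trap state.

Track how much of `xxxy` has been matched so far: state s0 is no progress, s4 is the absorbing accept state reached once `xxxy` has occurred. Intermediate states record partial matches; on a mismatch, fall back to the longest reusable overlap.
With 5 states:
        x   y  
>  s0   s1  s0 
   s1   s2  s0 
   s2   s3  s0 
   s3   s3  s4 
 * s4   s4  s4 
(> = start, * = accepting)

start=s0 accept=s4 s0-x->s1 s0-y->s0 s1-x->s2 s1-y->s0 s2-x->s3 s2-y->s0 s3-x->s3 s3-y->s4 s4-x->s4 s4-y->s4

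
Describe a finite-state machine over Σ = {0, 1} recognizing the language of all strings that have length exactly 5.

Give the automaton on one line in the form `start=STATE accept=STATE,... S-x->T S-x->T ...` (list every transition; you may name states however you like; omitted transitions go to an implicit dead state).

Count input length up to 6: every symbol moves from q0 toward q6, which means 'more than 5' and absorbs. Accept from {q5}.
        0   1  
>  q0   q1  q1 
   q1   q2  q2 
   q2   q3  q3 
   q3   q4  q4 
   q4   q5  q5 
 * q5   q6  q6 
   q6   q6  q6 
(> = start, * = accepting)

start=q0 accept=q5 q0-0->q1 q0-1->q1 q1-0->q2 q1-1->q2 q2-0->q3 q2-1->q3 q3-0->q4 q3-1->q4 q4-0->q5 q4-1->q5 q5-0->q6 q5-1->q6 q6-0->q6 q6-1->q6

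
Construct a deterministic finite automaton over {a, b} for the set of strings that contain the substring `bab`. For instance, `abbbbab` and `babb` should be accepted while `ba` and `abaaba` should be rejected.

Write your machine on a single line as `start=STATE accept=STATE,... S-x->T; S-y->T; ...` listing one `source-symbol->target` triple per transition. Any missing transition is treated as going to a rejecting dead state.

Track how much of `bab` has been matched so far: state s0 is no progress, s3 is the absorbing accept state reached once `bab` has occurred. Intermediate states record partial matches; on a mismatch, fall back to the longest reusable overlap.
        a   b  
>  s0   s0  s1 
   s1   s2  s1 
   s2   s0  s3 
 * s3   s3  s3 
(> = start, * = accepting)

start=s0; accept=s3; s0-a->s0; s0-b->s1; s1-a->s2; s1-b->s1; s2-a->s0; s2-b->s3; s3-a->s3; s3-b->s3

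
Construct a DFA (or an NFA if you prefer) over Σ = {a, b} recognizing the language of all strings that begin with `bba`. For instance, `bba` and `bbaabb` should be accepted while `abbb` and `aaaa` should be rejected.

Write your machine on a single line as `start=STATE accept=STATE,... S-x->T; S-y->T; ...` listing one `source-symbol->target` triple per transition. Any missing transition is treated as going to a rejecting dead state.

Walk along `bba` while the input agrees: from S0 take `b` to S1, and so on. Any deviation drops to the rejecting sink S4. Once S3 is reached the prefix is confirmed and every continuation is accepted.
A 5-state machine:
        a   b  
>  S0   S4  S1 
   S1   S4  S2 
   S2   S3  S4 
 * S3   S3  S3 
   S4   S4  S4 
(> = start, * = accepting)

start=S0; accept=S3; S0-a->S4; S0-b->S1; S1-a->S4; S1-b->S2; S2-a->S3; S2-b->S4; S3-a->S3; S3-b->S3; S4-a->S4; S4-b->S4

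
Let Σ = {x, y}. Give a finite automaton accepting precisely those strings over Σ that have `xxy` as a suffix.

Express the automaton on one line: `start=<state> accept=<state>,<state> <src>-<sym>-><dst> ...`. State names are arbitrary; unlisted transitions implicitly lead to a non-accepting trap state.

Let each state record the length of the longest suffix of the input read so far that is also a prefix of `xxy`. s1 means the last symbol is `x`; s2 means the last 2 symbols are `xx`; s3 means the last 3 symbols are `xxy`. Accept only at s3, where the string currently ends in `xxy`.
        x   y  
>  s0   s1  s0 
   s1   s2  s0 
   s2   s2  s3 
 * s3   s1  s0 
(> = start, * = accepting)

start=s0 accept=s3 s0-x->s1 s0-y->s0 s1-x->s2 s1-y->s0 s2-x->s2 s2-y->s3 s3-x->s1 s3-y->s0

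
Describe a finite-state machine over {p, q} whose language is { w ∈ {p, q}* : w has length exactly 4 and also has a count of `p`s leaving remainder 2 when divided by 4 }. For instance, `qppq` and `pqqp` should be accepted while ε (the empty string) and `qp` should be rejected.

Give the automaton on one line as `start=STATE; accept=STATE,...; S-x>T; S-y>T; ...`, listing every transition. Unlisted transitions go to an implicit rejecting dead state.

start=S0; accept=S9; S0-p>S1; S0-q>S2; S1-p>S3; S1-q>S4; S2-p>S4; S2-q>S5; S3-p>S6; S3-q>S7; S4-p>S7; S4-q>S8; S5-p>S8; S5-q>S6; S6-p>S6; S6-q>S6; S7-p>S6; S7-q>S9; S8-p>S9; S8-q>S6; S9-p>S6; S9-q>S6

Run two small machines in parallel and take their product. One (6 states) tracks the input length, saturating at 5; the other (4 states) tracks the count of `p`s modulo 4. Each combined state is a pair, one component from each; accept when both components accept. After merging equivalent states the machine shrinks.
10 states suffice.
        p   q  
>  S0   S1  S2 
   S1   S3  S4 
   S2   S4  S5 
   S3   S6  S7 
   S4   S7  S8 
   S5   S8  S6 
   S6   S6  S6 
   S7   S6  S9 
   S8   S9  S6 
 * S9   S6  S6 
(> = start, * = accepting)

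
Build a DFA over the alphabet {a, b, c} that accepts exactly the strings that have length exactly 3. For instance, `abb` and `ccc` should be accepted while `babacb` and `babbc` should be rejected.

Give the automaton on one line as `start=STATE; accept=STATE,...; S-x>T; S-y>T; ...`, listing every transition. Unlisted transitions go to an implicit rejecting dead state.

start=q0; accept=q3; q0-a>q1; q0-b>q1; q0-c>q1; q1-a>q2; q1-b>q2; q1-c>q2; q2-a>q3; q2-b>q3; q2-c>q3; q3-a>q4; q3-b>q4; q3-c>q4; q4-a>q4; q4-b>q4; q4-c>q4

Count input length up to 4: every symbol moves from q0 toward q4, which means 'more than 3' and absorbs. Accept from {q3}.
        a   b   c  
>  q0   q1  q1  q1 
   q1   q2  q2  q2 
   q2   q3  q3  q3 
 * q3   q4  q4  q4 
   q4   q4  q4  q4 
(> = start, * = accepting)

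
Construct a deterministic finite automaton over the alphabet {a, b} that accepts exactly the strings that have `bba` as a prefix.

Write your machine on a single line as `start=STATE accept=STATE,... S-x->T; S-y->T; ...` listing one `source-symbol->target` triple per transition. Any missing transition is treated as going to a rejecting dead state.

start=q0; accept=q3; q0-a->q4; q0-b->q1; q1-a->q4; q1-b->q2; q2-a->q3; q2-b->q4; q3-a->q3; q3-b->q3; q4-a->q4; q4-b->q4

Walk along `bba` while the input agrees: from q0 take `b` to q1, and so on. Any deviation drops to the rejecting sink q4. Once q3 is reached the prefix is confirmed and every continuation is accepted.
With 5 states:
        a   b  
>  q0   q4  q1 
   q1   q4  q2 
   q2   q3  q4 
 * q3   q3  q3 
   q4   q4  q4 
(> = start, * = accepting)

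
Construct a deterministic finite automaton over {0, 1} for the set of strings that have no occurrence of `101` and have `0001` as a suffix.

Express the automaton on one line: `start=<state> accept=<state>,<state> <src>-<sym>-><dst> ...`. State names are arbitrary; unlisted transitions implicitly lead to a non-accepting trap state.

start=q0 accept=q7 q0-0->q1 q0-1->q2 q1-0->q3 q1-1->q2 q2-0->q4 q2-1->q2 q3-0->q5 q3-1->q2 q4-0->q3 q4-1->q6 q5-0->q5 q5-1->q7 q6-0->q8 q6-1->q6 q7-0->q4 q7-1->q2 q8-0->q9 q8-1->q6 q9-0->q10 q9-1->q6 q10-0->q10 q10-1->q11 q11-0->q8 q11-1->q6

Handle the two conditions separately and then intersect. The first has 4 states tracking partial matches of the forbidden pattern `101`; the second has 5 states tracking how much of the suffix `0001` has currently been matched. A product state is a pair (one from each), accepting exactly when both do.
A 12-state machine:
          0    1  
>  q0     q1   q2 
   q1     q3   q2 
   q2     q4   q2 
   q3     q5   q2 
   q4     q3   q6 
   q5     q5   q7 
   q6     q8   q6 
 * q7     q4   q2 
   q8     q9   q6 
   q9    q10   q6 
   q10   q10  q11 
   q11    q8   q6 
(> = start, * = accepting)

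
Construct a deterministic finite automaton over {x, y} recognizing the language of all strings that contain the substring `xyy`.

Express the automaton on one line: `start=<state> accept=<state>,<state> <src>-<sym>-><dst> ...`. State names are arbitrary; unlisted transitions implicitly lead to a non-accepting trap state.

start=q0 accept=q3 q0-x->q1 q0-y->q0 q1-x->q1 q1-y->q2 q2-x->q1 q2-y->q3 q3-x->q3 q3-y->q3

Track how much of `xyy` has been matched so far: state q0 is no progress, q3 is the absorbing accept state reached once `xyy` has occurred. Intermediate states record partial matches; on a mismatch, fall back to the longest reusable overlap.
        x   y  
>  q0   q1  q0 
   q1   q1  q2 
   q2   q1  q3 
 * q3   q3  q3 
(> = start, * = accepting)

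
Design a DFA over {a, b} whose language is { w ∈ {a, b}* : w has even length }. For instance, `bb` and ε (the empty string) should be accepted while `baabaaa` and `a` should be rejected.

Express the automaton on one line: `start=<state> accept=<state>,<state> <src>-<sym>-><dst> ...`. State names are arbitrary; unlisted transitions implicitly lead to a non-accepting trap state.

start=q0 accept=q0 q0-a->q1 q0-b->q1 q1-a->q0 q1-b->q0

Count input length modulo 2: every symbol advances one step around the cycle q0 → q1 → q0. Accept at q0.
2 states suffice.
        a   b  
>* q0   q1  q1 
   q1   q0  q0 
(> = start, * = accepting)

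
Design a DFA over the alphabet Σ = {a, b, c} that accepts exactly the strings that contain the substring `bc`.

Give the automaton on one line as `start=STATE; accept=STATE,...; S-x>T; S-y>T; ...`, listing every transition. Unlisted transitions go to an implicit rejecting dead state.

start=q0; accept=q2; q0-a>q0; q0-b>q1; q0-c>q0; q1-a>q0; q1-b>q1; q1-c>q2; q2-a>q2; q2-b>q2; q2-c>q2

Track how much of `bc` has been matched so far: state q0 is no progress, q2 is the absorbing accept state reached once `bc` has occurred. Intermediate states record partial matches; on a mismatch, fall back to the longest reusable overlap.
With 3 states:
        a   b   c  
>  q0   q0  q1  q0 
   q1   q0  q1  q2 
 * q2   q2  q2  q2 
(> = start, * = accepting)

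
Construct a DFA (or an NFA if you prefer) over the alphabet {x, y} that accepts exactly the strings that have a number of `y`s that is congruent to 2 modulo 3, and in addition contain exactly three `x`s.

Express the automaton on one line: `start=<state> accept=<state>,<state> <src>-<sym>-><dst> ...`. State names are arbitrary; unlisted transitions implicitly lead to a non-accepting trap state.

Build one automaton per condition and run them in lockstep. One (3 states) tracks the count of `y`s modulo 3; the other (5 states) tracks the count of `x`s, saturating at 4. Each combined state is a pair, one component from each; accept when both components accept. Minimizing collapses redundant product states.
          x    y  
>  q0     q1   q2 
   q1     q3   q4 
   q2     q4   q5 
   q3     q6   q7 
   q4     q7   q8 
   q5     q8   q0 
   q6     q9  q10 
   q7    q10  q11 
   q8    q11   q1 
   q9     q9   q9 
   q10    q9  q12 
   q11   q12   q3 
 * q12    q9   q6 
(> = start, * = accepting)

start=q0 accept=q12 q0-x->q1 q0-y->q2 q1-x->q3 q1-y->q4 q2-x->q4 q2-y->q5 q3-x->q6 q3-y->q7 q4-x->q7 q4-y->q8 q5-x->q8 q5-y->q0 q6-x->q9 q6-y->q10 q7-x->q10 q7-y->q11 q8-x->q11 q8-y->q1 q9-x->q9 q9-y->q9 q10-x->q9 q10-y->q12 q11-x->q12 q11-y->q3 q12-x->q9 q12-y->q6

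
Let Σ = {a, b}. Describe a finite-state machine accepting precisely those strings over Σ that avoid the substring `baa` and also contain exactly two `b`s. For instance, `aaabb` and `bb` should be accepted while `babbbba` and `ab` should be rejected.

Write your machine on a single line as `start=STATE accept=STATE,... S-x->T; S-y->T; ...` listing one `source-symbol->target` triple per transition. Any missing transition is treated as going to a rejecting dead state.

start=q0; accept=q3,q5; q0-a->q0; q0-b->q1; q1-a->q2; q1-b->q3; q2-a->q4; q2-b->q3; q3-a->q5; q3-b->q4; q4-a->q4; q4-b->q4; q5-a->q4; q5-b->q4

Handle the two conditions separately and then intersect. One (4 states) tracks partial matches of the forbidden pattern `baa`; the other (4 states) tracks the count of `b`s, saturating at 3. Each combined state is a pair, one component from each; accept when both components accept. Equivalent product states are then merged.
        a   b  
>  q0   q0  q1 
   q1   q2  q3 
   q2   q4  q3 
 * q3   q5  q4 
   q4   q4  q4 
 * q5   q4  q4 
(> = start, * = accepting)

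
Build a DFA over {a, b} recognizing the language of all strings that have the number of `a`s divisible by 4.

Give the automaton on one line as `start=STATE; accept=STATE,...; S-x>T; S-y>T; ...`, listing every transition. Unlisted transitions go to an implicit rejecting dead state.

The only thing that matters is how many `a`s have appeared, reduced mod 4. Use one state per residue: S0 for 0, …, S3 for 3. Reading `a` moves to the next residue; anything else stays put. S0 is accepting.
With 4 states:
        a   b  
>* S0   S1  S0 
   S1   S2  S1 
   S2   S3  S2 
   S3   S0  S3 
(> = start, * = accepting)

start=S0; accept=S0; S0-a>S1; S0-b>S0; S1-a>S2; S1-b>S1; S2-a>S3; S2-b>S2; S3-a>S0; S3-b>S3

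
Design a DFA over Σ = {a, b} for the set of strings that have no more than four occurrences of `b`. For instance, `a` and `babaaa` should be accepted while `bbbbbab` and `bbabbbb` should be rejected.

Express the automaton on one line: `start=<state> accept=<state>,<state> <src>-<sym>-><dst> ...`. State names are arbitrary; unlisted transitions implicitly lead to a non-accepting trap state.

start=q0 accept=q0,q1,q2,q3,q4 q0-a->q0 q0-b->q1 q1-a->q1 q1-b->q2 q2-a->q2 q2-b->q3 q3-a->q3 q3-b->q4 q4-a->q4 q4-b->q5 q5-a->q5 q5-b->q5

Count `b`s, saturating at 5: states q0 through q4 mean 0 through 4 `b`s seen; q5 means more than 4. Each `b` increments (capped at q5); other symbols loop. Accept from {q0, q1, q2, q3, q4}.
With 6 states:
        a   b  
>* q0   q0  q1 
 * q1   q1  q2 
 * q2   q2  q3 
 * q3   q3  q4 
 * q4   q4  q5 
   q5   q5  q5 
(> = start, * = accepting)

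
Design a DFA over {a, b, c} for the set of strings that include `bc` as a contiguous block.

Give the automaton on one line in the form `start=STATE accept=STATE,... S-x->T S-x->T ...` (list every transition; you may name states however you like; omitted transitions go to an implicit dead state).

start=q0 accept=q2 q0-a->q0 q0-b->q1 q0-c->q0 q1-a->q0 q1-b->q1 q1-c->q2 q2-a->q2 q2-b->q2 q2-c->q2

Track how much of `bc` has been matched so far: state q0 is no progress, q2 is the absorbing accept state reached once `bc` has occurred. Intermediate states record partial matches; on a mismatch, fall back to the longest reusable overlap.
A 3-state machine:
        a   b   c  
>  q0   q0  q1  q0 
   q1   q0  q1  q2 
 * q2   q2  q2  q2 
(> = start, * = accepting)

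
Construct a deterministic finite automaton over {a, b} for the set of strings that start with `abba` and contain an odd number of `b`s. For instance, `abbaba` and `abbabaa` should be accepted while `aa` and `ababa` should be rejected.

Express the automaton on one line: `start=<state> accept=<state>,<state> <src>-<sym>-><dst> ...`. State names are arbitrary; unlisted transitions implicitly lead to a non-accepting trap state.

Run two small machines in parallel and take their product. The first has 6 states tracking whether the input so far still matches the prefix `abba`; the second has 2 states tracking the count of `b`s modulo 2. A product state is a pair (one from each), accepting exactly when both do. Equivalent product states are then merged.
With 7 states:
        a   b  
>  q0   q1  q2 
   q1   q2  q3 
   q2   q2  q2 
   q3   q2  q4 
   q4   q5  q2 
   q5   q5  q6 
 * q6   q6  q5 
(> = start, * = accepting)

start=q0 accept=q6 q0-a->q1 q0-b->q2 q1-a->q2 q1-b->q3 q2-a->q2 q2-b->q2 q3-a->q2 q3-b->q4 q4-a->q5 q4-b->q2 q5-a->q5 q5-b->q6 q6-a->q6 q6-b->q5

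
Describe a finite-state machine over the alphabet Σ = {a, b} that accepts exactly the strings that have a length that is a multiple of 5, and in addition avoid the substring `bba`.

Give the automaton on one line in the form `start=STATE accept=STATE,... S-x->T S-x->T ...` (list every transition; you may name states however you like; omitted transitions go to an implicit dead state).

start=s0 accept=s0,s13,s14 s0-a->s1 s0-b->s2 s1-a->s3 s1-b->s4 s2-a->s3 s2-b->s5 s3-a->s6 s3-b->s7 s4-a->s6 s4-b->s8 s5-a->s9 s5-b->s8 s6-a->s10 s6-b->s11 s7-a->s10 s7-b->s12 s8-a->s9 s8-b->s12 s9-a->s9 s9-b->s9 s10-a->s0 s10-b->s13 s11-a->s0 s11-b->s14 s12-a->s9 s12-b->s14 s13-a->s1 s13-b->s15 s14-a->s9 s14-b->s15 s15-a->s9 s15-b->s5

Run two small machines in parallel and take their product. One (5 states) tracks the input length modulo 5; the other (4 states) tracks partial matches of the forbidden pattern `bba`. Each combined state is a pair, one component from each; accept when both components accept. After merging equivalent states the machine shrinks.
A 16-state machine:
          a    b  
>* s0     s1   s2 
   s1     s3   s4 
   s2     s3   s5 
   s3     s6   s7 
   s4     s6   s8 
   s5     s9   s8 
   s6    s10  s11 
   s7    s10  s12 
   s8     s9  s12 
   s9     s9   s9 
   s10    s0  s13 
   s11    s0  s14 
   s12    s9  s14 
 * s13    s1  s15 
 * s14    s9  s15 
   s15    s9   s5 
(> = start, * = accepting)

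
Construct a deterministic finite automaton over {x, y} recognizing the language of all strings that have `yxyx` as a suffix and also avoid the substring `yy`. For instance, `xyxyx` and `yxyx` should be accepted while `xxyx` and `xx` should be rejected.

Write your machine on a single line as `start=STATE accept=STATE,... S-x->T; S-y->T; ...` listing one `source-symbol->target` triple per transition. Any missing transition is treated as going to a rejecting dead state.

start=S0; accept=S5; S0-x->S0; S0-y->S1; S1-x->S2; S1-y->S3; S2-x->S0; S2-y->S4; S3-x->S3; S3-y->S3; S4-x->S5; S4-y->S3; S5-x->S0; S5-y->S4

Build one automaton per condition and run them in lockstep. The first has 5 states tracking how much of the suffix `yxyx` has currently been matched; the second has 3 states tracking partial matches of the forbidden pattern `yy`. A product state is a pair (one from each), accepting exactly when both do. Minimizing collapses redundant product states.
With 6 states:
        x   y  
>  S0   S0  S1 
   S1   S2  S3 
   S2   S0  S4 
   S3   S3  S3 
   S4   S5  S3 
 * S5   S0  S4 
(> = start, * = accepting)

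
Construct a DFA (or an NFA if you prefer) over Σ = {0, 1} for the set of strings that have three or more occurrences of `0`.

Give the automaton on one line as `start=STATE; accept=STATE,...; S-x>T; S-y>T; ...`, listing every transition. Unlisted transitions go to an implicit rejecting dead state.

start=s0; accept=s3,s4; s0-0>s1; s0-1>s0; s1-0>s2; s1-1>s1; s2-0>s3; s2-1>s2; s3-0>s4; s3-1>s3; s4-0>s4; s4-1>s4

Count `0`s, saturating at 4: states s0 through s3 mean 0 through 3 `0`s seen; s4 means more than 3. Each `0` increments (capped at s4); other symbols loop. Accept from {s3, s4}.
        0   1  
>  s0   s1  s0 
   s1   s2  s1 
   s2   s3  s2 
 * s3   s4  s3 
 * s4   s4  s4 
(> = start, * = accepting)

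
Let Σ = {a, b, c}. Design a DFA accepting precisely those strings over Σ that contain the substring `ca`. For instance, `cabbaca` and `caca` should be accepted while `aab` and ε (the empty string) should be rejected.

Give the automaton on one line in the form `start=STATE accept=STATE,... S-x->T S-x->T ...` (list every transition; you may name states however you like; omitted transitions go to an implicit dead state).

Track how much of `ca` has been matched so far: state q0 is no progress, q2 is the absorbing accept state reached once `ca` has occurred. Intermediate states record partial matches; on a mismatch, fall back to the longest reusable overlap.
With 3 states:
        a   b   c  
>  q0   q0  q0  q1 
   q1   q2  q0  q1 
 * q2   q2  q2  q2 
(> = start, * = accepting)

start=q0 accept=q2 q0-a->q0 q0-b->q0 q0-c->q1 q1-a->q2 q1-b->q0 q1-c->q1 q2-a->q2 q2-b->q2 q2-c->q2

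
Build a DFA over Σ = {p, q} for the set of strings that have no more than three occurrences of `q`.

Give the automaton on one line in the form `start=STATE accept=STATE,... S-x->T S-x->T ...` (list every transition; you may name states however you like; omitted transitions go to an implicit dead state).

start=S0 accept=S0,S1,S2,S3 S0-p->S0 S0-q->S1 S1-p->S1 S1-q->S2 S2-p->S2 S2-q->S3 S3-p->S3 S3-q->S4 S4-p->S4 S4-q->S4

Only the number of `q`s matters, and only up to 4. Make a chain S0 → S1 → S2 → S3 → S4 advanced by each `q` (with S4 absorbing); every other symbol self-loops. The accepting set is {S0, S1, S2, S3}.
5 states suffice.
        p   q  
>* S0   S0  S1 
 * S1   S1  S2 
 * S2   S2  S3 
 * S3   S3  S4 
   S4   S4  S4 
(> = start, * = accepting)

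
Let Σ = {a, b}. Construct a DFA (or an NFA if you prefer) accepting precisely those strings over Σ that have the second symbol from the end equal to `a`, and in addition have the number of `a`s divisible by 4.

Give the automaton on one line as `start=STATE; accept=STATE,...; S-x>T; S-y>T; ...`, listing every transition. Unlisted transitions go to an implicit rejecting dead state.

start=s0; accept=s11,s16; s0-a>s1; s0-b>s2; s1-a>s3; s1-b>s4; s2-a>s5; s2-b>s6; s3-a>s7; s3-b>s8; s4-a>s9; s4-b>s10; s5-a>s3; s5-b>s4; s6-a>s5; s6-b>s6; s7-a>s11; s7-b>s12; s8-a>s13; s8-b>s14; s9-a>s7; s9-b>s8; s10-a>s9; s10-b>s10; s11-a>s15; s11-b>s16; s12-a>s17; s12-b>s18; s13-a>s11; s13-b>s12; s14-a>s13; s14-b>s14; s15-a>s3; s15-b>s4; s16-a>s5; s16-b>s6; s17-a>s15; s17-b>s16; s18-a>s17; s18-b>s18

Handle the two conditions separately and then intersect. One (7 states) tracks the last 2 symbols read; the other (4 states) tracks the count of `a`s modulo 4. Each combined state is a pair, one component from each; accept when both components accept.
          a    b  
>  s0     s1   s2 
   s1     s3   s4 
   s2     s5   s6 
   s3     s7   s8 
   s4     s9  s10 
   s5     s3   s4 
   s6     s5   s6 
   s7    s11  s12 
   s8    s13  s14 
   s9     s7   s8 
   s10    s9  s10 
 * s11   s15  s16 
   s12   s17  s18 
   s13   s11  s12 
   s14   s13  s14 
   s15    s3   s4 
 * s16    s5   s6 
   s17   s15  s16 
   s18   s17  s18 
(> = start, * = accepting)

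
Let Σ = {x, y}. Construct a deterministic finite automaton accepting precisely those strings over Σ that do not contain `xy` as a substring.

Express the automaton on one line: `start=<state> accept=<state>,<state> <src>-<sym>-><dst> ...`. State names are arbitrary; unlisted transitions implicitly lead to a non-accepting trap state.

start=S0 accept=S0,S1 S0-x->S1 S0-y->S0 S1-x->S1 S1-y->S2 S2-x->S2 S2-y->S2

This is the complement of 'contains `xy`'. Use the same substring-matching states — S0 through S2 holding how much of `xy` has just been matched — but flip the accepting set: everything except the trap S2 accepts.
With 3 states:
        x   y  
>* S0   S1  S0 
 * S1   S1  S2 
   S2   S2  S2 
(> = start, * = accepting)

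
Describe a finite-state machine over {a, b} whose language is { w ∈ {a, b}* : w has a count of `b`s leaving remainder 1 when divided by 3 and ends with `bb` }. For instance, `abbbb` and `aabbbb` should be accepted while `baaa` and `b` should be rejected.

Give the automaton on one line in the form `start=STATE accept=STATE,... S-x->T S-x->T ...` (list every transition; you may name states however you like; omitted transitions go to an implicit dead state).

Build one automaton per condition and run them in lockstep. One (3 states) tracks the count of `b`s modulo 3; the other (3 states) tracks how much of the suffix `bb` has currently been matched. Each combined state is a pair, one component from each; accept when both components accept. Minimizing collapses redundant product states.
With 5 states:
        a   b  
>  q0   q0  q1 
   q1   q1  q2 
   q2   q2  q3 
   q3   q0  q4 
 * q4   q1  q2 
(> = start, * = accepting)

start=q0 accept=q4 q0-a->q0 q0-b->q1 q1-a->q1 q1-b->q2 q2-a->q2 q2-b->q3 q3-a->q0 q3-b->q4 q4-a->q1 q4-b->q2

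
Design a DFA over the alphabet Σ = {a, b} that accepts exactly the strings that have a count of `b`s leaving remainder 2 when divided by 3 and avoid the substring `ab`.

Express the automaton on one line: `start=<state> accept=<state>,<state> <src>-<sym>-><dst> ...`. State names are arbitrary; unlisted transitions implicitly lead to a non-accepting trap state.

Handle the two conditions separately and then intersect. One (3 states) tracks the count of `b`s modulo 3; the other (3 states) tracks partial matches of the forbidden pattern `ab`. Each combined state is a pair, one component from each; accept when both components accept. After merging equivalent states the machine shrinks.
5 states suffice.
        a   b  
>  s0   s1  s2 
   s1   s1  s1 
   s2   s1  s3 
 * s3   s4  s0 
 * s4   s4  s1 
(> = start, * = accepting)

start=s0 accept=s3,s4 s0-a->s1 s0-b->s2 s1-a->s1 s1-b->s1 s2-a->s1 s2-b->s3 s3-a->s4 s3-b->s0 s4-a->s4 s4-b->s1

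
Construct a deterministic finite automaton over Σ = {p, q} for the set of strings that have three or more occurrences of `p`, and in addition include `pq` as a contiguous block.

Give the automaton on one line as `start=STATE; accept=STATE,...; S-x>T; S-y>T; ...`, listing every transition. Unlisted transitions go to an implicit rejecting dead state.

Handle the two conditions separately and then intersect. One (5 states) tracks the count of `p`s, saturating at 4; the other (3 states) tracks whether and how much of `pq` has been seen. Each combined state is a pair, one component from each; accept when both components accept. Equivalent product states are then merged.
A 7-state machine:
       p  q 
>  A   B  A 
   B   C  D 
   C   E  F 
   D   F  D 
   E   E  G 
   F   G  F 
 * G   G  G 
(> = start, * = accepting)

start=A; accept=G; A-p>B; A-q>A; B-p>C; B-q>D; C-p>E; C-q>F; D-p>F; D-q>D; E-p>E; E-q>G; F-p>G; F-q>F; G-p>G; G-q>G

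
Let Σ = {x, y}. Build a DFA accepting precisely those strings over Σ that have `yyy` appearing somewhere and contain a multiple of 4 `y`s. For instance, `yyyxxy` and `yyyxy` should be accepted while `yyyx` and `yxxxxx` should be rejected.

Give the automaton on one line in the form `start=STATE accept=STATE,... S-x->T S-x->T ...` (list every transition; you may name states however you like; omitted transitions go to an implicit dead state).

Build one automaton per condition and run them in lockstep. The first has 4 states tracking whether and how much of `yyy` has been seen; the second has 4 states tracking the count of `y`s modulo 4. A product state is a pair (one from each), accepting exactly when both do.
With 16 states:
          x    y  
>  q0     q0   q1 
   q1     q2   q3 
   q2     q2   q4 
   q3     q5   q6 
   q4     q5   q7 
   q5     q5   q8 
   q6     q6   q9 
   q7    q10   q9 
   q8    q10  q11 
 * q9     q9  q12 
   q10   q10  q13 
   q11    q0  q12 
   q12   q12  q14 
   q13    q0  q15 
   q14   q14   q6 
   q15    q2  q14 
(> = start, * = accepting)

start=q0 accept=q9 q0-x->q0 q0-y->q1 q1-x->q2 q1-y->q3 q2-x->q2 q2-y->q4 q3-x->q5 q3-y->q6 q4-x->q5 q4-y->q7 q5-x->q5 q5-y->q8 q6-x->q6 q6-y->q9 q7-x->q10 q7-y->q9 q8-x->q10 q8-y->q11 q9-x->q9 q9-y->q12 q10-x->q10 q10-y->q13 q11-x->q0 q11-y->q12 q12-x->q12 q12-y->q14 q13-x->q0 q13-y->q15 q14-x->q14 q14-y->q6 q15-x->q2 q15-y->q14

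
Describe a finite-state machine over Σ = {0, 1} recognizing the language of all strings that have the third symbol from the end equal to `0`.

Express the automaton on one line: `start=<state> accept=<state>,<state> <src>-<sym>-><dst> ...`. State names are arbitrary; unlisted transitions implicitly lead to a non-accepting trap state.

start=s0 accept=s7,s8,s9,s10 s0-0->s1 s0-1->s2 s1-0->s3 s1-1->s4 s2-0->s5 s2-1->s6 s3-0->s7 s3-1->s8 s4-0->s9 s4-1->s10 s5-0->s11 s5-1->s12 s6-0->s13 s6-1->s14 s7-0->s7 s7-1->s8 s8-0->s9 s8-1->s10 s9-0->s11 s9-1->s12 s10-0->s13 s10-1->s14 s11-0->s7 s11-1->s8 s12-0->s9 s12-1->s10 s13-0->s11 s13-1->s12 s14-0->s13 s14-1->s14

A DFA must remember the last 3 symbols (since which symbol is third-to-last isn't known until the input ends). Use one state per possible window of the last ≤3 symbols; accept from those whose window starts with `0`.
          0    1  
>  s0     s1   s2 
   s1     s3   s4 
   s2     s5   s6 
   s3     s7   s8 
   s4     s9  s10 
   s5    s11  s12 
   s6    s13  s14 
 * s7     s7   s8 
 * s8     s9  s10 
 * s9    s11  s12 
 * s10   s13  s14 
   s11    s7   s8 
   s12    s9  s10 
   s13   s11  s12 
   s14   s13  s14 
(> = start, * = accepting)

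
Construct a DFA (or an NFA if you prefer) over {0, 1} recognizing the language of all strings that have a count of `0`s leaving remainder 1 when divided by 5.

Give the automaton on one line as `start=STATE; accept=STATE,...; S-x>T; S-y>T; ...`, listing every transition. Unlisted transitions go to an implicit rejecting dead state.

Keep the running count of `0`s modulo 5: each `0` advances along the cycle s0 → s1 → s2 → s3 → s4 → s0 while other symbols loop. Accept at s1.
With 5 states:
        0   1  
>  s0   s1  s0 
 * s1   s2  s1 
   s2   s3  s2 
   s3   s4  s3 
   s4   s0  s4 
(> = start, * = accepting)

start=s0; accept=s1; s0-0>s1; s0-1>s0; s1-0>s2; s1-1>s1; s2-0>s3; s2-1>s2; s3-0>s4; s3-1>s3; s4-0>s0; s4-1>s4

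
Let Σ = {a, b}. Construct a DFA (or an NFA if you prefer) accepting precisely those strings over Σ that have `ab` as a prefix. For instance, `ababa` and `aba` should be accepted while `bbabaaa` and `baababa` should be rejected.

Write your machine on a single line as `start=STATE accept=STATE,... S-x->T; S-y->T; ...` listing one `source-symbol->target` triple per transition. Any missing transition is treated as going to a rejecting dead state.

Walk along `ab` while the input agrees: from s0 take `a` to s1, and so on. Any deviation drops to the rejecting sink s3. Once s2 is reached the prefix is confirmed and every continuation is accepted.
4 states suffice.
        a   b  
>  s0   s1  s3 
   s1   s3  s2 
 * s2   s2  s2 
   s3   s3  s3 
(> = start, * = accepting)

start=s0; accept=s2; s0-a->s1; s0-b->s3; s1-a->s3; s1-b->s2; s2-a->s2; s2-b->s2; s3-a->s3; s3-b->s3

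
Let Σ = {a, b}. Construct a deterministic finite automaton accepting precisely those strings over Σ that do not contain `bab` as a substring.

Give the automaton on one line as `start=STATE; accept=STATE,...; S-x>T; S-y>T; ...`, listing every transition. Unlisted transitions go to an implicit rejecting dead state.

start=q0; accept=q0,q1,q2; q0-a>q0; q0-b>q1; q1-a>q2; q1-b>q1; q2-a>q0; q2-b>q3; q3-a>q3; q3-b>q3

Track partial matches of the forbidden pattern `bab`. State q3 is a dead state reached once `bab` has occurred; every other state accepts. q0 means no part of `bab` is currently matched.
A 4-state machine:
        a   b  
>* q0   q0  q1 
 * q1   q2  q1 
 * q2   q0  q3 
   q3   q3  q3 
(> = start, * = accepting)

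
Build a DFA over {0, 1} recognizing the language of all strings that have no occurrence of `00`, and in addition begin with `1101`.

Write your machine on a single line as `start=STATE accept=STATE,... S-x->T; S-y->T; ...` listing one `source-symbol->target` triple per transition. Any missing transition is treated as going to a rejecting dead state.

start=q0; accept=q5,q6; q0-0->q1; q0-1->q2; q1-0->q1; q1-1->q1; q2-0->q1; q2-1->q3; q3-0->q4; q3-1->q1; q4-0->q1; q4-1->q5; q5-0->q6; q5-1->q5; q6-0->q1; q6-1->q5

Handle the two conditions separately and then intersect. One (3 states) tracks partial matches of the forbidden pattern `00`; the other (6 states) tracks whether the input so far still matches the prefix `1101`. Each combined state is a pair, one component from each; accept when both components accept. After merging equivalent states the machine shrinks.
        0   1  
>  q0   q1  q2 
   q1   q1  q1 
   q2   q1  q3 
   q3   q4  q1 
   q4   q1  q5 
 * q5   q6  q5 
 * q6   q1  q5 
(> = start, * = accepting)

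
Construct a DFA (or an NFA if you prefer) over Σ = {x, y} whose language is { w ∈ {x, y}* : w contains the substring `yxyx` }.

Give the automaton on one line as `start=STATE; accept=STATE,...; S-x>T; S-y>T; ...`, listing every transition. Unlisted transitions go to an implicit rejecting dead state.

start=q0; accept=q4; q0-x>q0; q0-y>q1; q1-x>q2; q1-y>q1; q2-x>q0; q2-y>q3; q3-x>q4; q3-y>q1; q4-x>q4; q4-y>q4

Track how much of `yxyx` has been matched so far: state q0 is no progress, q4 is the absorbing accept state reached once `yxyx` has occurred. Intermediate states record partial matches; on a mismatch, fall back to the longest reusable overlap.
5 states suffice.
        x   y  
>  q0   q0  q1 
   q1   q2  q1 
   q2   q0  q3 
   q3   q4  q1 
 * q4   q4  q4 
(> = start, * = accepting)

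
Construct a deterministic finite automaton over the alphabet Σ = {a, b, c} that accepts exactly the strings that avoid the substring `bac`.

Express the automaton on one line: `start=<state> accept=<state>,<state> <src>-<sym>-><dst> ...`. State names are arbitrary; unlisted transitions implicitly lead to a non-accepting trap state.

start=s0 accept=s0,s1,s2 s0-a->s0 s0-b->s1 s0-c->s0 s1-a->s2 s1-b->s1 s1-c->s0 s2-a->s0 s2-b->s1 s2-c->s3 s3-a->s3 s3-b->s3 s3-c->s3

Track partial matches of the forbidden pattern `bac`. State s3 is a dead state reached once `bac` has occurred; every other state accepts. s0 means no part of `bac` is currently matched.
With 4 states:
        a   b   c  
>* s0   s0  s1  s0 
 * s1   s2  s1  s0 
 * s2   s0  s1  s3 
   s3   s3  s3  s3 
(> = start, * = accepting)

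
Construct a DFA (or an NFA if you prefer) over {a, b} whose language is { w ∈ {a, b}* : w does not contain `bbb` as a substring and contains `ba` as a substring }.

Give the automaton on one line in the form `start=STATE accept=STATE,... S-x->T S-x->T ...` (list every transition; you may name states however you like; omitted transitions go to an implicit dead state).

start=q0 accept=q2,q4,q6 q0-a->q0 q0-b->q1 q1-a->q2 q1-b->q3 q2-a->q2 q2-b->q4 q3-a->q2 q3-b->q5 q4-a->q2 q4-b->q6 q5-a->q5 q5-b->q5 q6-a->q2 q6-b->q5

Run two small machines in parallel and take their product. The first has 4 states tracking partial matches of the forbidden pattern `bbb`; the second has 3 states tracking whether and how much of `ba` has been seen. A product state is a pair (one from each), accepting exactly when both do. After merging equivalent states the machine shrinks.
7 states suffice.
        a   b  
>  q0   q0  q1 
   q1   q2  q3 
 * q2   q2  q4 
   q3   q2  q5 
 * q4   q2  q6 
   q5   q5  q5 
 * q6   q2  q5 
(> = start, * = accepting)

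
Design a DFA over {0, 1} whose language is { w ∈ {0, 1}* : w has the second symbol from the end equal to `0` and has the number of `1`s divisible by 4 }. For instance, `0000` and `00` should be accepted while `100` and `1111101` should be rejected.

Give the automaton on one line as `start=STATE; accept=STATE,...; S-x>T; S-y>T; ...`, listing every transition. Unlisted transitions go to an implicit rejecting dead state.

start=q0; accept=q3,q16; q0-0>q1; q0-1>q2; q1-0>q3; q1-1>q4; q2-0>q5; q2-1>q6; q3-0>q3; q3-1>q4; q4-0>q5; q4-1>q6; q5-0>q7; q5-1>q8; q6-0>q9; q6-1>q10; q7-0>q7; q7-1>q8; q8-0>q9; q8-1>q10; q9-0>q11; q9-1>q12; q10-0>q13; q10-1>q14; q11-0>q11; q11-1>q12; q12-0>q13; q12-1>q14; q13-0>q15; q13-1>q16; q14-0>q17; q14-1>q18; q15-0>q15; q15-1>q16; q16-0>q17; q16-1>q18; q17-0>q3; q17-1>q4; q18-0>q5; q18-1>q6

Handle the two conditions separately and then intersect. One (7 states) tracks the last 2 symbols read; the other (4 states) tracks the count of `1`s modulo 4. Each combined state is a pair, one component from each; accept when both components accept.
19 states suffice.
          0    1  
>  q0     q1   q2 
   q1     q3   q4 
   q2     q5   q6 
 * q3     q3   q4 
   q4     q5   q6 
   q5     q7   q8 
   q6     q9  q10 
   q7     q7   q8 
   q8     q9  q10 
   q9    q11  q12 
   q10   q13  q14 
   q11   q11  q12 
   q12   q13  q14 
   q13   q15  q16 
   q14   q17  q18 
   q15   q15  q16 
 * q16   q17  q18 
   q17    q3   q4 
   q18    q5   q6 
(> = start, * = accepting)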